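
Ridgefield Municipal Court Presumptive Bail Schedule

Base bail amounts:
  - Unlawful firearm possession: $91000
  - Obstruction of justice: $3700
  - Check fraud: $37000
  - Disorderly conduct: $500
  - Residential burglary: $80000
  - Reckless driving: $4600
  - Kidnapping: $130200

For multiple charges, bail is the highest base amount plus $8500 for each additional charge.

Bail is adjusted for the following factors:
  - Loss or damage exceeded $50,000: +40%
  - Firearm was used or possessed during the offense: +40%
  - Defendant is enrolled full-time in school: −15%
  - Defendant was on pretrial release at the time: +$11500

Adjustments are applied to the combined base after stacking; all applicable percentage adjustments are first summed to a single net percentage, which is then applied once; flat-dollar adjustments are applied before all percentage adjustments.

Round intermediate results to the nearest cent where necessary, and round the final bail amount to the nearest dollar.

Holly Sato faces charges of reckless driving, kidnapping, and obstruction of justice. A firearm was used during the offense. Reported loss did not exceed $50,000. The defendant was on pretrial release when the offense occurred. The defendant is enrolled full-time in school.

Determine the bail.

Base amounts from the schedule: reckless driving $4600; kidnapping $130200; obstruction of justice $3700.
Stacking rule: highest base plus $8500 per additional charge. Highest is kidnapping at $130200; 2 additional charges → +$17000. Combined base = $147200.
Defendant was on pretrial release at the time (+$11500 flat): $147200 + $11500 = $158700.
Net percentage adjustment: +40% −15% = +25%. $158700 × 1.25 = $198375.

$198375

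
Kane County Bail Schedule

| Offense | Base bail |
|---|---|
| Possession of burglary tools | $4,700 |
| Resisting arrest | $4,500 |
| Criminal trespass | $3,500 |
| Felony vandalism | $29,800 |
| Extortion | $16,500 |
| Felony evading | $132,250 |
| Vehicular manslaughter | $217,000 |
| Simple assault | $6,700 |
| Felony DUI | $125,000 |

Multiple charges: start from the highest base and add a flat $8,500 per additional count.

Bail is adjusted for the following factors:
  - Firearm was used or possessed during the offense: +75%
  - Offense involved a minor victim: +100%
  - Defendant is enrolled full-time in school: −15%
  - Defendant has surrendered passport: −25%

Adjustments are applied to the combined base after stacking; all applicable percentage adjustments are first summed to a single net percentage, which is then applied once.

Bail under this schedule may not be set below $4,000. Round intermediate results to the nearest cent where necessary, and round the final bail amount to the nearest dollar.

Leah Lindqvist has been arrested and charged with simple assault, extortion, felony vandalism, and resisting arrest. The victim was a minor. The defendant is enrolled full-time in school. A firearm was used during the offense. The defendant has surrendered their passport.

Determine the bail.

$129,955

Base amounts from the schedule: simple assault $6,700; extortion $16,500; felony vandalism $29,800; resisting arrest $4,500.
Stacking rule: highest base plus $8,500 per additional charge. Highest is felony vandalism at $29,800; 3 additional charges → +$25,500. Combined base = $55,300.
Net percentage adjustment: +75% +100% −15% −25% = +135%. $55,300 × 2.35 = $129,955.
$129,955 is at or above the $4,000 minimum.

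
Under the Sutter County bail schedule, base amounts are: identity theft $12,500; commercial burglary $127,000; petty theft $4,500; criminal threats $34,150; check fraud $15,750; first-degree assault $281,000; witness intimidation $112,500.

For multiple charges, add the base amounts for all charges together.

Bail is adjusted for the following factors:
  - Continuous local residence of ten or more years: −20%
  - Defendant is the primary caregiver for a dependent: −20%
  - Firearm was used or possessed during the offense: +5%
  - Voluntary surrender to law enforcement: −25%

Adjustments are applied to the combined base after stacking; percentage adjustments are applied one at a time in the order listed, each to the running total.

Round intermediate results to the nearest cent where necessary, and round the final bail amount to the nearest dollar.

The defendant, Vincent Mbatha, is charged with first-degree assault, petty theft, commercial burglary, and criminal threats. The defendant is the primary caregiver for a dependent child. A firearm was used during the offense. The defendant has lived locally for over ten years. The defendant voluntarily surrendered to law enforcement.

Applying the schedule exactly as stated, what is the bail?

Base amounts from the schedule: first-degree assault $281,000; petty theft $4,500; commercial burglary $127,000; criminal threats $34,150.
Stacking rule: sum of all bases. $281,000 + $4,500 + $127,000 + $34,150 = $446,650.
Continuous local residence of ten or more years (−20%): $446,650 × 0.8 = $357,320.
Defendant is the primary caregiver for a dependent (−20%): $357,320 × 0.8 = $285,856.
Firearm was used or possessed during the offense (+5%): $285,856 × 1.05 = $300,148.80.
Voluntary surrender to law enforcement (−25%): $300,148.80 × 0.75 = $225,111.60.
Rounded to the nearest dollar: $225,112.

$225,112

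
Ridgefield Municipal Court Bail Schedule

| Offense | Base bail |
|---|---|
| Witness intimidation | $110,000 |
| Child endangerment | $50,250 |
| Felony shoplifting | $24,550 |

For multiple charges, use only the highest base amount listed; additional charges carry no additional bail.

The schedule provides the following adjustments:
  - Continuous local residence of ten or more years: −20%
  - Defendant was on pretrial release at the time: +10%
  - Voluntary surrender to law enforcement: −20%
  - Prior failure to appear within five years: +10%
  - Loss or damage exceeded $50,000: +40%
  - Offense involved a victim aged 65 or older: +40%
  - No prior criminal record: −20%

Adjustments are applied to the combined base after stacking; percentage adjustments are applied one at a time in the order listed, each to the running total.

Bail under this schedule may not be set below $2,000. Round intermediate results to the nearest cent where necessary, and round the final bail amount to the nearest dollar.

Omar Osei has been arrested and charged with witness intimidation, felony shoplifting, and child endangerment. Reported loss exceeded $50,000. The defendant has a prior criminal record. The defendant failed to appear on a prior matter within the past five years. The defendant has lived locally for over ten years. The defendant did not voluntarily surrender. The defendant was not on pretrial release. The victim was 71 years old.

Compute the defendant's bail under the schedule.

Base amounts from the schedule: witness intimidation $110,000; felony shoplifting $24,550; child endangerment $50,250.
Stacking rule: use the highest base only. Highest is witness intimidation at $110,000. Combined base = $110,000.
Continuous local residence of ten or more years (−20%): $110,000 × 0.8 = $88,000.
Prior failure to appear within five years (+10%): $88,000 × 1.1 = $96,800.
Loss or damage exceeded $50,000 (+40%): $96,800 × 1.4 = $135,520.
Offense involved a victim aged 65 or older (+40%): $135,520 × 1.4 = $189,728.
$189,728 is at or above the $2,000 minimum.

$189,728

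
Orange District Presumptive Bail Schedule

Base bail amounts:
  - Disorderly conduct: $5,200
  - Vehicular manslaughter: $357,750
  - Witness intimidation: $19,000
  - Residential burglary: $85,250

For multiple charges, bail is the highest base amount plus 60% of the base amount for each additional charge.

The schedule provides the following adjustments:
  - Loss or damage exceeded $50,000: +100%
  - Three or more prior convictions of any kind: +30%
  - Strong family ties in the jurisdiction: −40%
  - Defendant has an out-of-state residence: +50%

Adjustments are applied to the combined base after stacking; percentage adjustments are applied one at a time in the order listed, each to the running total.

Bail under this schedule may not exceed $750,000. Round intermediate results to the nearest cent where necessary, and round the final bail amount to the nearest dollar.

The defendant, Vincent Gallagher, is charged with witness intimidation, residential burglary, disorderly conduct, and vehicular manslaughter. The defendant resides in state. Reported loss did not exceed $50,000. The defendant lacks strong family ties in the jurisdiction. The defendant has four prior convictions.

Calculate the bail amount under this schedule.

Base amounts from the schedule: witness intimidation $19,000; residential burglary $85,250; disorderly conduct $5,200; vehicular manslaughter $357,750.
Stacking rule: highest base plus 60% of each additional charge. Highest is vehicular manslaughter at $357,750. Additional: $19,000 × 60% = $11,400; $85,250 × 60% = $51,150; $5,200 × 60% = $3,120. Combined base = $357,750 + $65,670 = $423,420.
Three or more prior convictions of any kind (+30%): $423,420 × 1.3 = $550,446.
$550,446 is within the $750,000 maximum.

$550,446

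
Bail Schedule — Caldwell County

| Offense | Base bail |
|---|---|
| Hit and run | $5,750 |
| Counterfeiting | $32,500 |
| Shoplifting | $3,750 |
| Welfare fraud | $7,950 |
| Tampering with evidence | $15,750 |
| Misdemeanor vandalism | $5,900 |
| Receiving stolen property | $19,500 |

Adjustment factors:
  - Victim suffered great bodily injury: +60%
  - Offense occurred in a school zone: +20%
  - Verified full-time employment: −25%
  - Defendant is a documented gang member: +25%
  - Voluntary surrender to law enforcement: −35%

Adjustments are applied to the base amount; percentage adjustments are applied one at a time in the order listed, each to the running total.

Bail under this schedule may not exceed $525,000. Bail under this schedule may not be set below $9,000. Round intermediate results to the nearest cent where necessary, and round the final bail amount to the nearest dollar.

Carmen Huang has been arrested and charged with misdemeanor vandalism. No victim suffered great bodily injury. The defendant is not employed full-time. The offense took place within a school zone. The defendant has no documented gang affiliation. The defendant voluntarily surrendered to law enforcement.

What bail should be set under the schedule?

Base amounts from the schedule: misdemeanor vandalism $5,900.
Single charge. Combined base = $5,900.
Offense occurred in a school zone (+20%): $5,900 × 1.2 = $7,080.
Voluntary surrender to law enforcement (−35%): $7,080 × 0.65 = $4,602.
$4,602 is within the $525,000 maximum.
Result $4,602 is below the minimum of $9,000; bail is set at the minimum $9,000.

$9,000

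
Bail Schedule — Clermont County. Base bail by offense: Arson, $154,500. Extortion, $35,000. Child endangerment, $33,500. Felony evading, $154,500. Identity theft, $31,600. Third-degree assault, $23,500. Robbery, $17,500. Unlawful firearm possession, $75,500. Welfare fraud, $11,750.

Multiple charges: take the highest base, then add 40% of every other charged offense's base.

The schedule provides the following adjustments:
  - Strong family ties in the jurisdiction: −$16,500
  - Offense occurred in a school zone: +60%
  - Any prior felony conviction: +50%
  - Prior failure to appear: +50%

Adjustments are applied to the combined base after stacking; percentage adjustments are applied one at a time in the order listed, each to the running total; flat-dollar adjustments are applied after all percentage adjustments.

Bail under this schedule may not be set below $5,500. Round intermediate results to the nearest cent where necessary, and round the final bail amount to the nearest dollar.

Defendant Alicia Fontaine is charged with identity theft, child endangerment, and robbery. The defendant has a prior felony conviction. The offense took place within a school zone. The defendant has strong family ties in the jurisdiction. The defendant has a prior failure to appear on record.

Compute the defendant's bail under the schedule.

Base amounts from the schedule: identity theft $31,600; child endangerment $33,500; robbery $17,500.
Stacking rule: highest base plus 40% of each additional charge. Highest is child endangerment at $33,500. Additional: $31,600 × 40% = $12,640; $17,500 × 40% = $7,000. Combined base = $33,500 + $19,640 = $53,140.
Offense occurred in a school zone (+60%): $53,140 × 1.6 = $85,024.
Any prior felony conviction (+50%): $85,024 × 1.5 = $127,536.
Prior failure to appear (+50%): $127,536 × 1.5 = $191,304.
Strong family ties in the jurisdiction (−$16,500 flat): $191,304 − $16,500 = $174,804.
$174,804 is at or above the $5,500 minimum.

$174,804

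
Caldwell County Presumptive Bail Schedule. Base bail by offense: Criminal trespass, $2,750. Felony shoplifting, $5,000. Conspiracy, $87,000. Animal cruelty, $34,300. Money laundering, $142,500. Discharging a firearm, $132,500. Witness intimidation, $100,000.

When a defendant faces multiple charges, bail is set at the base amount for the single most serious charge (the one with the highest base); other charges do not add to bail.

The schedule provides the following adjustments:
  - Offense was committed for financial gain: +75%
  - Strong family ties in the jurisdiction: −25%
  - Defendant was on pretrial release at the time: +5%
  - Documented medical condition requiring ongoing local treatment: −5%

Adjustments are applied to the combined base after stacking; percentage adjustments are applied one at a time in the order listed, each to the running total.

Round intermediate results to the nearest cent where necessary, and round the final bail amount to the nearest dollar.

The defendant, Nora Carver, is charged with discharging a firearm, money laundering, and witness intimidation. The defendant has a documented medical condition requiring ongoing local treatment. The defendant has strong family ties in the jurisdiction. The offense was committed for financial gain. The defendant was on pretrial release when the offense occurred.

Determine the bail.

Base amounts from the schedule: discharging a firearm $132,500; money laundering $142,500; witness intimidation $100,000.
Stacking rule: use the highest base only. Highest is money laundering at $142,500. Combined base = $142,500.
Offense was committed for financial gain (+75%): $142,500 × 1.75 = $249,375.
Strong family ties in the jurisdiction (−25%): $249,375 × 0.75 = $187,031.25.
Defendant was on pretrial release at the time (+5%): $187,031.25 × 1.05 = $196,382.81.
Documented medical condition requiring ongoing local treatment (−5%): $196,382.81 × 0.95 = $186,563.67.
Rounded to the nearest dollar: $186,564.

$186,564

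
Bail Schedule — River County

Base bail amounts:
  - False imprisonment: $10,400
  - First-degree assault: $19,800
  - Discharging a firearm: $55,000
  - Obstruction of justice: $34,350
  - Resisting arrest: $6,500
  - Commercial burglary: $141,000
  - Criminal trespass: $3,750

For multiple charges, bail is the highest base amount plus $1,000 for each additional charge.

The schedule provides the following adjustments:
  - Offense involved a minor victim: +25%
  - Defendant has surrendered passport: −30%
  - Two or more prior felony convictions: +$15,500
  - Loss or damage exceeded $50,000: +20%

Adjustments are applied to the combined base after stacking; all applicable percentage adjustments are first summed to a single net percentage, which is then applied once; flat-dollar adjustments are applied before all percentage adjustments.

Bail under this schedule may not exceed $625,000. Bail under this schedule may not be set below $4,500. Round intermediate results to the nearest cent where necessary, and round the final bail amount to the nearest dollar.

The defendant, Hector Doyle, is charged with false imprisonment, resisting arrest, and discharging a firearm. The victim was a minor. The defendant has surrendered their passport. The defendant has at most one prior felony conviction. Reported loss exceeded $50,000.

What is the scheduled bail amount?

$65,550

Base amounts from the schedule: false imprisonment $10,400; resisting arrest $6,500; discharging a firearm $55,000.
Stacking rule: highest base plus $1,000 per additional charge. Highest is discharging a firearm at $55,000; 2 additional charges → +$2,000. Combined base = $57,000.
Net percentage adjustment: +25% −30% +20% = +15%. $57,000 × 1.15 = $65,550.
$65,550 is within the $625,000 maximum.
$65,550 is at or above the $4,500 minimum.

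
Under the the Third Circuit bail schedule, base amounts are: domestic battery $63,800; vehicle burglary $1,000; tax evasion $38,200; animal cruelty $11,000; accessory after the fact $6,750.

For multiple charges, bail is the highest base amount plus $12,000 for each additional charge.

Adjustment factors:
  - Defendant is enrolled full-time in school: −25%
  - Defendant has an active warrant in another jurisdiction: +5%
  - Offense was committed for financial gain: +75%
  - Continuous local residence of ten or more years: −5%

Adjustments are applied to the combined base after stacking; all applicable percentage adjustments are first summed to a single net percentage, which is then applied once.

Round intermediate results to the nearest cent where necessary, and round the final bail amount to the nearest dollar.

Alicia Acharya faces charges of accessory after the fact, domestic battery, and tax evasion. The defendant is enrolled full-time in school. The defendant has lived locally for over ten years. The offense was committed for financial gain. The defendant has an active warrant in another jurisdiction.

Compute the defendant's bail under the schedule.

$131,700

Base amounts from the schedule: accessory after the fact $6,750; domestic battery $63,800; tax evasion $38,200.
Stacking rule: highest base plus $12,000 per additional charge. Highest is domestic battery at $63,800; 2 additional charges → +$24,000. Combined base = $87,800.
Net percentage adjustment: −25% +5% +75% −5% = +50%. $87,800 × 1.5 = $131,700.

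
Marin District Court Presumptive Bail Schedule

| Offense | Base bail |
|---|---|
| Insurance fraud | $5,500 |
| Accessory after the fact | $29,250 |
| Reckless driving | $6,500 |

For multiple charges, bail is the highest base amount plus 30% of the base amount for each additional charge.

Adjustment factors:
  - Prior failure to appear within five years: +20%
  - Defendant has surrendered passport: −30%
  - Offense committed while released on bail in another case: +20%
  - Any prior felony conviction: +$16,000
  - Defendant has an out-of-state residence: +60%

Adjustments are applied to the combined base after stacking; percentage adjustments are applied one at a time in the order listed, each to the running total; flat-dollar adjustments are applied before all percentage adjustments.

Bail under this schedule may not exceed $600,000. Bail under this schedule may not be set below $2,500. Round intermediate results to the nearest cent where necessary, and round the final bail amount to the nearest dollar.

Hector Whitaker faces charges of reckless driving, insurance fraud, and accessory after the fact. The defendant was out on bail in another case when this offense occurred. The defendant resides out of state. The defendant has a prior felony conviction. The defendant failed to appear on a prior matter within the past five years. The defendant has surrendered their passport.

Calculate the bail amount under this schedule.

Base amounts from the schedule: reckless driving $6,500; insurance fraud $5,500; accessory after the fact $29,250.
Stacking rule: highest base plus 30% of each additional charge. Highest is accessory after the fact at $29,250. Additional: $6,500 × 30% = $1,950; $5,500 × 30% = $1,650. Combined base = $29,250 + $3,600 = $32,850.
Any prior felony conviction (+$16,000 flat): $32,850 + $16,000 = $48,850.
Prior failure to appear within five years (+20%): $48,850 × 1.2 = $58,620.
Defendant has surrendered passport (−30%): $58,620 × 0.7 = $41,034.
Offense committed while released on bail in another case (+20%): $41,034 × 1.2 = $49,240.80.
Defendant has an out-of-state residence (+60%): $49,240.80 × 1.6 = $78,785.28.
$78,785.28 is within the $600,000 maximum.
$78,785.28 is at or above the $2,500 minimum.
Rounded to the nearest dollar: $78,785.

$78,785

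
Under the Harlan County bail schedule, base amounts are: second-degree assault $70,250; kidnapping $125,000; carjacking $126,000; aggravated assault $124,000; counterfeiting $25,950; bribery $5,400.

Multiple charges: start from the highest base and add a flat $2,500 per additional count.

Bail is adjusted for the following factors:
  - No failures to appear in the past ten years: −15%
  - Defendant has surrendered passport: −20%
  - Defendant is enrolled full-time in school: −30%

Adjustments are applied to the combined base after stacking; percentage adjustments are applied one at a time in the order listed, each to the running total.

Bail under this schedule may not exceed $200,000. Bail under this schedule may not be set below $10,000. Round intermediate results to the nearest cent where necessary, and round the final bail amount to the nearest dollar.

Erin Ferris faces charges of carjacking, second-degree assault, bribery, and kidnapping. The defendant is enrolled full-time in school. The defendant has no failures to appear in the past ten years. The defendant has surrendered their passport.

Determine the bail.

$63,546

Base amounts from the schedule: carjacking $126,000; second-degree assault $70,250; bribery $5,400; kidnapping $125,000.
Stacking rule: highest base plus $2,500 per additional charge. Highest is carjacking at $126,000; 3 additional charges → +$7,500. Combined base = $133,500.
No failures to appear in the past ten years (−15%): $133,500 × 0.85 = $113,475.
Defendant has surrendered passport (−20%): $113,475 × 0.8 = $90,780.
Defendant is enrolled full-time in school (−30%): $90,780 × 0.7 = $63,546.
$63,546 is within the $200,000 maximum.
$63,546 is at or above the $10,000 minimum.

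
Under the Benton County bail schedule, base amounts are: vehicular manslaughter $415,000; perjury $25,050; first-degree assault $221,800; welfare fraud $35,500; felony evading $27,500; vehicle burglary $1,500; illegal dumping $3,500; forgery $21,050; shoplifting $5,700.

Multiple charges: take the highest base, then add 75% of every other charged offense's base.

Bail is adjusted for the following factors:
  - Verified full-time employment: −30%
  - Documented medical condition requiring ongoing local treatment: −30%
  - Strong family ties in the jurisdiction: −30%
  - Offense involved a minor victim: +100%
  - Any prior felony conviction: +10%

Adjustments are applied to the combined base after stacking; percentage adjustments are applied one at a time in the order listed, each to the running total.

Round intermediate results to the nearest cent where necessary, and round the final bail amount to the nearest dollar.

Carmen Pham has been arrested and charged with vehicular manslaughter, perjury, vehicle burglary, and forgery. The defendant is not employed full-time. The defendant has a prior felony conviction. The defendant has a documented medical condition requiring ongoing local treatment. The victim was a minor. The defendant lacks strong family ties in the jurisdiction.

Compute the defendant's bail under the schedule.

$694,078

Base amounts from the schedule: vehicular manslaughter $415,000; perjury $25,050; vehicle burglary $1,500; forgery $21,050.
Stacking rule: highest base plus 75% of each additional charge. Highest is vehicular manslaughter at $415,000. Additional: $25,050 × 75% = $18,787.50; $1,500 × 75% = $1,125; $21,050 × 75% = $15,787.50. Combined base = $415,000 + $35,700 = $450,700.
Documented medical condition requiring ongoing local treatment (−30%): $450,700 × 0.7 = $315,490.
Offense involved a minor victim (+100%): $315,490 × 2 = $630,980.
Any prior felony conviction (+10%): $630,980 × 1.1 = $694,078.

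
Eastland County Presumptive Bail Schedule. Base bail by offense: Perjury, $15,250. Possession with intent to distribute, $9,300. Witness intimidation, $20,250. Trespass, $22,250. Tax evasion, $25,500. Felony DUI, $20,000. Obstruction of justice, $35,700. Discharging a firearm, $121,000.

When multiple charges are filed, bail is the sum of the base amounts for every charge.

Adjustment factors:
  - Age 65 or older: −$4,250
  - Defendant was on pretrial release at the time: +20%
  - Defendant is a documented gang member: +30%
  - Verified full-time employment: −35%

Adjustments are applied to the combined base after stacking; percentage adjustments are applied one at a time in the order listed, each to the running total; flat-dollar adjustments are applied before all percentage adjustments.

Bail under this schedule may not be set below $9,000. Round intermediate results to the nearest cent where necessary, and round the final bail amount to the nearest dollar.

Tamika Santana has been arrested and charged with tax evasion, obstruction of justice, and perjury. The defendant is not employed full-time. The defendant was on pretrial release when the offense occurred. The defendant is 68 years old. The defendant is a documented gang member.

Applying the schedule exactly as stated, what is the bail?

$112,632

Base amounts from the schedule: tax evasion $25,500; obstruction of justice $35,700; perjury $15,250.
Stacking rule: sum of all bases. $25,500 + $35,700 + $15,250 = $76,450.
Age 65 or older (−$4,250 flat): $76,450 − $4,250 = $72,200.
Defendant was on pretrial release at the time (+20%): $72,200 × 1.2 = $86,640.
Defendant is a documented gang member (+30%): $86,640 × 1.3 = $112,632.
$112,632 is at or above the $9,000 minimum.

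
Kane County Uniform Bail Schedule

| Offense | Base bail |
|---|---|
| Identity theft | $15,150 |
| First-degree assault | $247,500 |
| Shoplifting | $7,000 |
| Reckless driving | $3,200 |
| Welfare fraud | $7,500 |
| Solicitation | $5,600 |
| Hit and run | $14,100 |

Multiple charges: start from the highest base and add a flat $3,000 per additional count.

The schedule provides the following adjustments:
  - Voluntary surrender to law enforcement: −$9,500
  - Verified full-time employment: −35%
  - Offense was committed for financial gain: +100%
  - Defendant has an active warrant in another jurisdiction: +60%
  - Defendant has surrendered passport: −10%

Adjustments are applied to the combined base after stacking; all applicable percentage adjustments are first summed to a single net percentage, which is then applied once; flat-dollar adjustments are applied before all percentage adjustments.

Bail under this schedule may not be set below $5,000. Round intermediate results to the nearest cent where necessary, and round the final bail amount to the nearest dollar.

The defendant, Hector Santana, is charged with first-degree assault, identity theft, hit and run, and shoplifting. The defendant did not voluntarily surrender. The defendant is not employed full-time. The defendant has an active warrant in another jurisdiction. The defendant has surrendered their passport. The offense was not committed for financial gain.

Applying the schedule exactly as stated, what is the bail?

Base amounts from the schedule: first-degree assault $247,500; identity theft $15,150; hit and run $14,100; shoplifting $7,000.
Stacking rule: highest base plus $3,000 per additional charge. Highest is first-degree assault at $247,500; 3 additional charges → +$9,000. Combined base = $256,500.
Net percentage adjustment: +60% −10% = +50%. $256,500 × 1.5 = $384,750.
$384,750 is at or above the $5,000 minimum.

$384,750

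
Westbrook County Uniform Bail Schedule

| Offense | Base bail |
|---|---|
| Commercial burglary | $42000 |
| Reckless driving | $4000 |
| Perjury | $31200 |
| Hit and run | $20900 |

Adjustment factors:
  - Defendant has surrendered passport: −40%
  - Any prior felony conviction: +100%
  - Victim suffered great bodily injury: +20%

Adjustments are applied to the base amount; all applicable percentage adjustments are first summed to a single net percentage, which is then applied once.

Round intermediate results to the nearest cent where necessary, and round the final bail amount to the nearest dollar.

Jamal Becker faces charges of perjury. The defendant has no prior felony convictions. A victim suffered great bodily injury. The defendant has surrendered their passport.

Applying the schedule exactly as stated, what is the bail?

$24960

Base amounts from the schedule: perjury $31200.
Single charge. Combined base = $31200.
Net percentage adjustment: −40% +20% = −20%. $31200 × 0.8 = $24960.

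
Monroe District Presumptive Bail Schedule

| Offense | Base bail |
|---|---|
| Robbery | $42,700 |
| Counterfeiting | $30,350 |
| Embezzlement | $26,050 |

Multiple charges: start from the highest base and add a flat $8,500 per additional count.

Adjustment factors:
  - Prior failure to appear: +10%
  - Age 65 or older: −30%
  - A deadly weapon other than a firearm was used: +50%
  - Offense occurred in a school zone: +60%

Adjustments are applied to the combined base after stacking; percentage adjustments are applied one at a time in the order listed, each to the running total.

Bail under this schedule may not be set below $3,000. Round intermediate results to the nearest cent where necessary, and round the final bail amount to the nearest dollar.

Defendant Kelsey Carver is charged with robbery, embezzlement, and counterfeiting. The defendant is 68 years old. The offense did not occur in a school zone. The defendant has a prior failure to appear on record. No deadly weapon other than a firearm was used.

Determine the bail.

Base amounts from the schedule: robbery $42,700; embezzlement $26,050; counterfeiting $30,350.
Stacking rule: highest base plus $8,500 per additional charge. Highest is robbery at $42,700; 2 additional charges → +$17,000. Combined base = $59,700.
Prior failure to appear (+10%): $59,700 × 1.1 = $65,670.
Age 65 or older (−30%): $65,670 × 0.7 = $45,969.
$45,969 is at or above the $3,000 minimum.

$45,969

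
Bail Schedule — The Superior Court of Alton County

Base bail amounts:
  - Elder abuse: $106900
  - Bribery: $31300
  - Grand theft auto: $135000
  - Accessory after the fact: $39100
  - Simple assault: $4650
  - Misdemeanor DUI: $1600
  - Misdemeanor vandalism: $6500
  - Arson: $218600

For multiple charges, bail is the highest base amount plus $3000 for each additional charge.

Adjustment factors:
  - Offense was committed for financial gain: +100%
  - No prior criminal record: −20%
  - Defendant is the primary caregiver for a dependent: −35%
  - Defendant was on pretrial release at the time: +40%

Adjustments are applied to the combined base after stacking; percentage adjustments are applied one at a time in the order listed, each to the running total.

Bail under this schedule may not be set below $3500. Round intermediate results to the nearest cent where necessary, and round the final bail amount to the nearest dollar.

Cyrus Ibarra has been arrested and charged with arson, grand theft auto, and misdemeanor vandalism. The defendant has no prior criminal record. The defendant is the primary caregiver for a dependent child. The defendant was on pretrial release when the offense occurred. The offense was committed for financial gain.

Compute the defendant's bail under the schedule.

Base amounts from the schedule: arson $218600; grand theft auto $135000; misdemeanor vandalism $6500.
Stacking rule: highest base plus $3000 per additional charge. Highest is arson at $218600; 2 additional charges → +$6000. Combined base = $224600.
Offense was committed for financial gain (+100%): $224600 × 2 = $449200.
No prior criminal record (−20%): $449200 × 0.8 = $359360.
Defendant is the primary caregiver for a dependent (−35%): $359360 × 0.65 = $233584.
Defendant was on pretrial release at the time (+40%): $233584 × 1.4 = $327017.60.
$327017.60 is at or above the $3500 minimum.
Rounded to the nearest dollar: $327018.

$327018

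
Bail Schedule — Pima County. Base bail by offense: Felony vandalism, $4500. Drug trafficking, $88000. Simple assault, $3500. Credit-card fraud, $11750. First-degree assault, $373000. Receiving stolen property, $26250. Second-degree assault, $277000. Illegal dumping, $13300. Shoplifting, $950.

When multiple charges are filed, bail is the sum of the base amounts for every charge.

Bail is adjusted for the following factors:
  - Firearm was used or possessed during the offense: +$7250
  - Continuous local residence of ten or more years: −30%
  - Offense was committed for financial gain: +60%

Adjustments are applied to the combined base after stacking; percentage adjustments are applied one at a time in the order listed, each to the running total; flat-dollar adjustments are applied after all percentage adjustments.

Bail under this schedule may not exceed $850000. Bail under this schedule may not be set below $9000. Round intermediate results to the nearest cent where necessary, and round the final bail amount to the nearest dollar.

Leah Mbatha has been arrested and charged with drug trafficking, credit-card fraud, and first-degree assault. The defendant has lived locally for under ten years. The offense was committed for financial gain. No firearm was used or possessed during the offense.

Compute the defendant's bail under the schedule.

$756400

Base amounts from the schedule: drug trafficking $88000; credit-card fraud $11750; first-degree assault $373000.
Stacking rule: sum of all bases. $88000 + $11750 + $373000 = $472750.
Offense was committed for financial gain (+60%): $472750 × 1.6 = $756400.
$756400 is within the $850000 maximum.
$756400 is at or above the $9000 minimum.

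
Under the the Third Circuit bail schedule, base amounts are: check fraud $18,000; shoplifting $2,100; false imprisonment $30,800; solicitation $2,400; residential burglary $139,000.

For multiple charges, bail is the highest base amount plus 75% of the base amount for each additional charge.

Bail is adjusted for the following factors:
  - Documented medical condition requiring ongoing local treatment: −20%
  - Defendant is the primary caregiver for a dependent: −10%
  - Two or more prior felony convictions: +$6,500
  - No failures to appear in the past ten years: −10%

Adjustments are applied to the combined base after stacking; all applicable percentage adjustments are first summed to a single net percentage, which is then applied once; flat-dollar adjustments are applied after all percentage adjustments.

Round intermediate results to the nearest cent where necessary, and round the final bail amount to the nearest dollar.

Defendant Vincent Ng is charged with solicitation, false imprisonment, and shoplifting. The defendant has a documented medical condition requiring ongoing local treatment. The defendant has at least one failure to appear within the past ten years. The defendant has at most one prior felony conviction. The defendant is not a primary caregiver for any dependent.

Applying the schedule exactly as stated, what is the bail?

Base amounts from the schedule: solicitation $2,400; false imprisonment $30,800; shoplifting $2,100.
Stacking rule: highest base plus 75% of each additional charge. Highest is false imprisonment at $30,800. Additional: $2,400 × 75% = $1,800; $2,100 × 75% = $1,575. Combined base = $30,800 + $3,375 = $34,175.
Documented medical condition requiring ongoing local treatment (−20%): $34,175 × 0.8 = $27,340.

$27,340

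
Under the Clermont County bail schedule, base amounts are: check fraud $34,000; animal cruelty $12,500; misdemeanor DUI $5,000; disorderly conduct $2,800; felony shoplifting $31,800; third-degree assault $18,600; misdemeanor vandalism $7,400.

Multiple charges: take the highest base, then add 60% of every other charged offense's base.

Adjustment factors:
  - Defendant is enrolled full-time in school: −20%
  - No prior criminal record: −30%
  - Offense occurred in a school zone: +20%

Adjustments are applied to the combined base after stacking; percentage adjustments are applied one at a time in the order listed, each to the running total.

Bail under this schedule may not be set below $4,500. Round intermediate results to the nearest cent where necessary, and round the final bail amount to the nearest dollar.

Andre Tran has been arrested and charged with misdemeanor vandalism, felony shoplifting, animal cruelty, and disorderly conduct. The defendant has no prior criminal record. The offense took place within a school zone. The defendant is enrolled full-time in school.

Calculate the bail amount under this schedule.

Base amounts from the schedule: misdemeanor vandalism $7,400; felony shoplifting $31,800; animal cruelty $12,500; disorderly conduct $2,800.
Stacking rule: highest base plus 60% of each additional charge. Highest is felony shoplifting at $31,800. Additional: $7,400 × 60% = $4,440; $12,500 × 60% = $7,500; $2,800 × 60% = $1,680. Combined base = $31,800 + $13,620 = $45,420.
Defendant is enrolled full-time in school (−20%): $45,420 × 0.8 = $36,336.
No prior criminal record (−30%): $36,336 × 0.7 = $25,435.20.
Offense occurred in a school zone (+20%): $25,435.20 × 1.2 = $30,522.24.
$30,522.24 is at or above the $4,500 minimum.
Rounded to the nearest dollar: $30,522.

$30,522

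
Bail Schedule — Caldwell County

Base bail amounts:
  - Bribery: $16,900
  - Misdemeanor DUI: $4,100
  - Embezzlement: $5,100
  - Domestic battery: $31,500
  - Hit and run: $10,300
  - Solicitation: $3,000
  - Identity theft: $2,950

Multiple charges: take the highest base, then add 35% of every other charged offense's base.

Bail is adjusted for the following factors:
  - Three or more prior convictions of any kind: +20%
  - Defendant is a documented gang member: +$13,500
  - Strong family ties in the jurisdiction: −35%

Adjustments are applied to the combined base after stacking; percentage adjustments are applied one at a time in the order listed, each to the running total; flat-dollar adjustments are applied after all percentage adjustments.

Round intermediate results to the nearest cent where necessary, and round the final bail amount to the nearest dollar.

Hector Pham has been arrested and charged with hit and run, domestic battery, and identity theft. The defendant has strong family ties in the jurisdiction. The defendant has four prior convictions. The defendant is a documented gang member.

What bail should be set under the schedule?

Base amounts from the schedule: hit and run $10,300; domestic battery $31,500; identity theft $2,950.
Stacking rule: highest base plus 35% of each additional charge. Highest is domestic battery at $31,500. Additional: $10,300 × 35% = $3,605; $2,950 × 35% = $1,032.50. Combined base = $31,500 + $4,637.50 = $36,137.50.
Three or more prior convictions of any kind (+20%): $36,137.50 × 1.2 = $43,365.
Strong family ties in the jurisdiction (−35%): $43,365 × 0.65 = $28,187.25.
Defendant is a documented gang member (+$13,500 flat): $28,187.25 + $13,500 = $41,687.25.
Rounded to the nearest dollar: $41,687.

$41,687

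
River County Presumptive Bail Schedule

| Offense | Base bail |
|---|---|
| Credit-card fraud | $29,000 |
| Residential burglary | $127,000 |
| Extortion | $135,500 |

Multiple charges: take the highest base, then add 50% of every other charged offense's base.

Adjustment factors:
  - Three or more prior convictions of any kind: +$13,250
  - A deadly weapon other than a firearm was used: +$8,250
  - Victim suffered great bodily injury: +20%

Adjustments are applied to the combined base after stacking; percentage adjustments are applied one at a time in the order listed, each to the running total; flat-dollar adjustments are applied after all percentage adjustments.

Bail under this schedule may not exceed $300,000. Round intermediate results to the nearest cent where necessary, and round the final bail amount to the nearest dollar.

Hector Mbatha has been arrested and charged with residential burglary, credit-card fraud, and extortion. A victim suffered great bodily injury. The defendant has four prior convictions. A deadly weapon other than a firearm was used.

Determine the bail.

Base amounts from the schedule: residential burglary $127,000; credit-card fraud $29,000; extortion $135,500.
Stacking rule: highest base plus 50% of each additional charge. Highest is extortion at $135,500. Additional: $127,000 × 50% = $63,500; $29,000 × 50% = $14,500. Combined base = $135,500 + $78,000 = $213,500.
Victim suffered great bodily injury (+20%): $213,500 × 1.2 = $256,200.
Three or more prior convictions of any kind (+$13,250 flat): $256,200 + $13,250 = $269,450.
A deadly weapon other than a firearm was used (+$8,250 flat): $269,450 + $8,250 = $277,700.
$277,700 is within the $300,000 maximum.

$277,700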